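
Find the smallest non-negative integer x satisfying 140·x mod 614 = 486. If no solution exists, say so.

271

gcd(140, 614) = 2, and 2 | 486, so solutions exist.
Divide through by 2: 70·x = 243 (mod 307).
70⁻¹ ≡ 250 (mod 307).
x ≡ 250·243 ≡ 271 (mod 307).
The smallest non-negative solution is x = 271.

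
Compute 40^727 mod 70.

40^1 ≡ 40 (mod 70)
40^2 ≡ 40^2 = 1600 ≡ 60 (mod 70)
40^4 ≡ 60^2 = 3600 ≡ 30 (mod 70)
40^8 ≡ 30^2 = 900 ≡ 60 (mod 70)
40^16 ≡ 60^2 = 3600 ≡ 30 (mod 70)
40^32 ≡ 30^2 = 900 ≡ 60 (mod 70)
40^64 ≡ 60^2 = 3600 ≡ 30 (mod 70)
40^128 ≡ 30^2 = 900 ≡ 60 (mod 70)
40^256 ≡ 60^2 = 3600 ≡ 30 (mod 70)
40^512 ≡ 30^2 = 900 ≡ 60 (mod 70)
40^727 = 40^512 · 40^128 · 40^64 · 40^16 · 40^4 · 40^2 · 40^1 ≡ 60 · 60 · 30 · 30 · 30 · 60 · 40 (mod 70).
Accumulate the product:
60 · 60 = 3600 ≡ 30
30 · 30 = 900 ≡ 60
60 · 30 = 1800 ≡ 50
50 · 30 = 1500 ≡ 30
30 · 60 = 1800 ≡ 50
50 · 40 = 2000 ≡ 40

40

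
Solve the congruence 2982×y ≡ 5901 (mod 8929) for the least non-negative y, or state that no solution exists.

gcd(2982, 8929) = 1, so a unique solution mod 8929 exists.
2982⁻¹ ≡ 6303 (mod 8929).
y ≡ 6303×5901 ≡ 4718 (mod 8929).

4718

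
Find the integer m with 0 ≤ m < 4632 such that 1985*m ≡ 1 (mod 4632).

4632 = 2*1985 + 662
1985 = 2*662 + 661
662 = 1*661 + 1
661 = 661*1 + 0
gcd(1985, 4632) = 1, so the inverse exists.
Bézout: 1 = 3*4632 − 7*1985.
So 1985⁻¹ ≡ −7 ≡ 4625 (mod 4632).

4625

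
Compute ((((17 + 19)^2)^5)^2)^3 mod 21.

15

17 + 19 = 36 ≡ 15 (mod 21)
(15)^2 ≡ 15 (mod 21)
(15)^5 ≡ 15 (mod 21)
(15)^2 ≡ 15 (mod 21)
(15)^3 ≡ 15 (mod 21)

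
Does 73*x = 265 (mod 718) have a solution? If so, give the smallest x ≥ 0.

gcd(73, 718) = 1, so a unique solution mod 718 exists.
73⁻¹ ≡ 659 (mod 718).
x ≡ 659*265 ≡ 161 (mod 718).

161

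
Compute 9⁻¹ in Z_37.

33

Run the extended Euclidean algorithm:
37 = 4*9 + 1
9 = 9*1 + 0
gcd(9, 37) = 1, so the inverse exists.
Back-substitute for 1:
1 = 1*37 − 4*9
So 9⁻¹ ≡ −4 ≡ 33 (mod 37).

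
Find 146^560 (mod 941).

119

By square-and-multiply:
560 in binary is 1000110000, i.e. 560 = 512 + 32 + 16.
146^1 ≡ 146 (mod 941)
146^2 ≡ 146^2 = 21316 ≡ 614 (mod 941)
146^4 ≡ 614^2 = 376996 ≡ 596 (mod 941)
146^8 ≡ 596^2 = 355216 ≡ 459 (mod 941)
146^16 ≡ 459^2 = 210681 ≡ 838 (mod 941)
146^32 ≡ 838^2 = 702244 ≡ 258 (mod 941)
146^64 ≡ 258^2 = 66564 ≡ 694 (mod 941)
146^128 ≡ 694^2 = 481636 ≡ 785 (mod 941)
146^256 ≡ 785^2 = 616225 ≡ 811 (mod 941)
146^512 ≡ 811^2 = 657721 ≡ 903 (mod 941)
146^560 = 146^512 × 146^32 × 146^16 ≡ 903 × 258 × 838 (mod 941).
Accumulate the product:
903 × 258 = 232974 ≡ 547
547 × 838 = 458386 ≡ 119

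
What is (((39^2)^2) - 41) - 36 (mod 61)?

0

(39)^2 ≡ 57 (mod 61)
(57)^2 ≡ 16 (mod 61)
16 - 41 = -25 ≡ 36 (mod 61)
36 - 36 = 0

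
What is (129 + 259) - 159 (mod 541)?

229

129 + 259 = 388
388 - 159 = 229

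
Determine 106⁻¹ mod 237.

199

Apply the Euclidean algorithm and back-substitute:
237 = 2·106 + 25
106 = 4·25 + 6
25 = 4·6 + 1
6 = 6·1 + 0
gcd(106, 237) = 1, so the inverse exists.
Back-substitute for 1:
1 = 1·25 − 4·6
  = −4·106 + 17·25
  = 17·237 − 38·106
So 106⁻¹ ≡ −38 ≡ 199 (mod 237).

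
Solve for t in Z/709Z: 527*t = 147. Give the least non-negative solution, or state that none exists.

81

gcd(527, 709) = 1, so a unique solution mod 709 exists.
527⁻¹ ≡ 261 (mod 709).
t ≡ 261*147 ≡ 81 (mod 709).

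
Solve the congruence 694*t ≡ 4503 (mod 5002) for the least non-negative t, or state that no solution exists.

no solution

gcd(694, 5002) = 2, and 2 does not divide 4503.
So the congruence has no solution.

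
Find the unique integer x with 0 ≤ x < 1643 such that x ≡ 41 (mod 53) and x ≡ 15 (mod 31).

1472

53⁻¹ mod 31: 53·24 ≡ 1 (mod 31), so 53⁻¹ ≡ 24.
x = 41 + 53·((15 − 41)·24 mod 31) = 41 + 53·27 = 1472.
Check: 1472 mod 53 = 41, 1472 mod 31 = 15. ✓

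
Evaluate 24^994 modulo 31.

14

994 in binary is 1111100010, i.e. 994 = 512 + 256 + 128 + 64 + 32 + 2.
24^1 ≡ 24 (mod 31)
24^2 ≡ 24^2 = 576 ≡ 18 (mod 31)
24^4 ≡ 18^2 = 324 ≡ 14 (mod 31)
24^8 ≡ 14^2 = 196 ≡ 10 (mod 31)
24^16 ≡ 10^2 = 100 ≡ 7 (mod 31)
24^32 ≡ 7^2 = 49 ≡ 18 (mod 31)
24^64 ≡ 18^2 = 324 ≡ 14 (mod 31)
24^128 ≡ 14^2 = 196 ≡ 10 (mod 31)
24^256 ≡ 10^2 = 100 ≡ 7 (mod 31)
24^512 ≡ 7^2 = 49 ≡ 18 (mod 31)
24^994 = 24^512 × 24^256 × 24^128 × 24^64 × 24^32 × 24^2 ≡ 18 × 7 × 10 × 14 × 18 × 18 (mod 31).
Accumulate the product:
18 × 7 = 126 ≡ 2
2 × 10 = 20
20 × 14 = 280 ≡ 1
1 × 18 = 18
18 × 18 = 324 ≡ 14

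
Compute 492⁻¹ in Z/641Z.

Run the extended Euclidean algorithm:
641 = 1×492 + 149
492 = 3×149 + 45
149 = 3×45 + 14
45 = 3×14 + 3
14 = 4×3 + 2
3 = 1×2 + 1
2 = 2×1 + 0
gcd(492, 641) = 1, so the inverse exists.
Back-substitute for 1:
1 = 1×3 − 1×2
  = −1×14 + 5×3
  = 5×45 − 16×14
  = −16×149 + 53×45
  = 53×492 − 175×149
  = −175×641 + 228×492
So 492⁻¹ ≡ 228 (mod 641).

228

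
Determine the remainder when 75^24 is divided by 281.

By square-and-multiply:
24 in binary is 11000, i.e. 24 = 16 + 8.
75^1 ≡ 75 (mod 281)
75^2 ≡ 75^2 = 5625 ≡ 5 (mod 281)
75^4 ≡ 5^2 = 25 (mod 281)
75^8 ≡ 25^2 = 625 ≡ 63 (mod 281)
75^16 ≡ 63^2 = 3969 ≡ 35 (mod 281)
75^24 = 75^16 * 75^8 ≡ 35 * 63 (mod 281).
35 * 63 = 2205 ≡ 238 (mod 281).

238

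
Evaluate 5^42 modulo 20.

5

42 in binary is 101010, i.e. 42 = 32 + 8 + 2.
5^1 ≡ 5 (mod 20)
5^2 ≡ 5^2 = 25 ≡ 5 (mod 20)
5^4 ≡ 5^2 = 25 ≡ 5 (mod 20)
5^8 ≡ 5^2 = 25 ≡ 5 (mod 20)
5^16 ≡ 5^2 = 25 ≡ 5 (mod 20)
5^32 ≡ 5^2 = 25 ≡ 5 (mod 20)
5^42 = 5^32 · 5^8 · 5^2 ≡ 5 · 5 · 5 (mod 20).
Accumulate the product:
5 · 5 = 25 ≡ 5
5 · 5 = 25 ≡ 5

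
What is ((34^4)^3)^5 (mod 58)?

(34)^4 ≡ 16 (mod 58)
(16)^3 ≡ 36 (mod 58)
(36)^5 ≡ 16 (mod 58)

16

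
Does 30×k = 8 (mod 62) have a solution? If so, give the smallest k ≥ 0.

gcd(30, 62) = 2, and 2 | 8, so solutions exist.
Divide through by 2: 15×k ≡ 4 mod 31.
15⁻¹ ≡ 29 (mod 31).
k ≡ 29×4 ≡ 23 (mod 31).
The smallest non-negative solution is k = 23.

23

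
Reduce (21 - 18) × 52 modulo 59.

21 - 18 = 3
3 × 52 = 156 ≡ 38 (mod 59)

38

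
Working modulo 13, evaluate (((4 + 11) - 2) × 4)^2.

4 + 11 = 15 ≡ 2 (mod 13)
2 - 2 = 0
0 × 4 = 0
(0)^2 ≡ 0 (mod 13)

0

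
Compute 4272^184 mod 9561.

4290

By square-and-multiply:
184 in binary is 10111000, i.e. 184 = 128 + 32 + 16 + 8.
4272^1 ≡ 4272 (mod 9561)
4272^2 ≡ 4272^2 = 18249984 ≡ 7596 (mod 9561)
4272^4 ≡ 7596^2 = 57699216 ≡ 8142 (mod 9561)
4272^8 ≡ 8142^2 = 66292164 ≡ 5751 (mod 9561)
4272^16 ≡ 5751^2 = 33074001 ≡ 2502 (mod 9561)
4272^32 ≡ 2502^2 = 6260004 ≡ 7110 (mod 9561)
4272^64 ≡ 7110^2 = 50552100 ≡ 3093 (mod 9561)
4272^128 ≡ 3093^2 = 9566649 ≡ 5649 (mod 9561)
4272^184 = 4272^128 * 4272^32 * 4272^16 * 4272^8 ≡ 5649 * 7110 * 2502 * 5751 (mod 9561).
Accumulate the product:
5649 * 7110 = 40164390 ≡ 8190
8190 * 2502 = 20491380 ≡ 2157
2157 * 5751 = 12404907 ≡ 4290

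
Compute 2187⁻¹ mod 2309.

511

Run the extended Euclidean algorithm:
2309 = 1×2187 + 122
2187 = 17×122 + 113
122 = 1×113 + 9
113 = 12×9 + 5
9 = 1×5 + 4
5 = 1×4 + 1
4 = 4×1 + 0
gcd(2187, 2309) = 1, so the inverse exists.
Bézout: 1 = −484×2309 + 511×2187.
So 2187⁻¹ ≡ 511 (mod 2309).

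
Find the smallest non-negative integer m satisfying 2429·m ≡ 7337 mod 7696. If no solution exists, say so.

gcd(2429, 7696) = 1, so a unique solution mod 7696 exists.
2429⁻¹ ≡ 4309 (mod 7696).
m ≡ 4309·7337 ≡ 7661 (mod 7696).

7661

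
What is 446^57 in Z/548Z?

446^1 ≡ 446 (mod 548)
446^2 ≡ 446^2 = 198916 ≡ 540 (mod 548)
446^4 ≡ 540^2 = 291600 ≡ 64 (mod 548)
446^8 ≡ 64^2 = 4096 ≡ 260 (mod 548)
446^16 ≡ 260^2 = 67600 ≡ 196 (mod 548)
446^32 ≡ 196^2 = 38416 ≡ 56 (mod 548)
446^57 = 446^32 · 446^16 · 446^8 · 446^1 ≡ 56 · 196 · 260 · 446 (mod 548).
Accumulate the product:
56 · 196 = 10976 ≡ 16
16 · 260 = 4160 ≡ 324
324 · 446 = 144504 ≡ 380

380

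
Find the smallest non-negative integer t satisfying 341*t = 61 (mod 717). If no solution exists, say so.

17

gcd(341, 717) = 1, so a unique solution mod 717 exists.
341⁻¹ ≡ 635 (mod 717).
t ≡ 635*61 ≡ 17 (mod 717).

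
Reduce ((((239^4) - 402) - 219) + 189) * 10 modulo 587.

(239)^4 ≡ 252 (mod 587)
252 - 402 = -150 ≡ 437 (mod 587)
437 - 219 = 218
218 + 189 = 407
407 * 10 = 4070 ≡ 548 (mod 587)

548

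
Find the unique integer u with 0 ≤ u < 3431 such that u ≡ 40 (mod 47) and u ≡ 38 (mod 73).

2155

47⁻¹ mod 73: 47×14 ≡ 1 (mod 73), so 47⁻¹ ≡ 14.
u = 40 + 47×((38 − 40)×14 mod 73) = 40 + 47×45 = 2155.
Check: 2155 mod 47 = 40, 2155 mod 73 = 38. ✓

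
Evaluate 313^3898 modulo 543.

313

Using repeated squaring:
3898 in binary is 111100111010, i.e. 3898 = 2048 + 1024 + 512 + 256 + 32 + 16 + 8 + 2.
313^1 ≡ 313 (mod 543)
313^2 ≡ 313^2 = 97969 ≡ 229 (mod 543)
313^4 ≡ 229^2 = 52441 ≡ 313 (mod 543)
313^8 ≡ 313^2 = 97969 ≡ 229 (mod 543)
313^16 ≡ 229^2 = 52441 ≡ 313 (mod 543)
313^32 ≡ 313^2 = 97969 ≡ 229 (mod 543)
313^64 ≡ 229^2 = 52441 ≡ 313 (mod 543)
313^128 ≡ 313^2 = 97969 ≡ 229 (mod 543)
313^256 ≡ 229^2 = 52441 ≡ 313 (mod 543)
313^512 ≡ 313^2 = 97969 ≡ 229 (mod 543)
313^1024 ≡ 229^2 = 52441 ≡ 313 (mod 543)
313^2048 ≡ 313^2 = 97969 ≡ 229 (mod 543)
313^3898 = 313^2048 · 313^1024 · 313^512 · 313^256 · 313^32 · 313^16 · 313^8 · 313^2 ≡ 229 · 313 · 229 · 313 · 229 · 313 · 229 · 229 (mod 543).
Accumulate the product:
229 · 313 = 71677 ≡ 1
1 · 229 = 229
229 · 313 = 71677 ≡ 1
1 · 229 = 229
229 · 313 = 71677 ≡ 1
1 · 229 = 229
229 · 229 = 52441 ≡ 313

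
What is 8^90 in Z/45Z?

Using repeated squaring:
8^1 ≡ 8 (mod 45)
8^2 ≡ 8^2 = 64 ≡ 19 (mod 45)
8^4 ≡ 19^2 = 361 ≡ 1 (mod 45)
8^8 ≡ 1^2 = 1 (mod 45)
8^16 ≡ 1^2 = 1 (mod 45)
8^32 ≡ 1^2 = 1 (mod 45)
8^64 ≡ 1^2 = 1 (mod 45)
8^90 = 8^64 · 8^16 · 8^8 · 8^2 ≡ 1 · 1 · 1 · 19 (mod 45).
Accumulate the product:
1 · 1 = 1
1 · 1 = 1
1 · 19 = 19

19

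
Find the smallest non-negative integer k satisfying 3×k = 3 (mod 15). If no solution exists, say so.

gcd(3, 15) = 3, and 3 | 3, so solutions exist.
Divide through by 3: 1×k ≡ 1 (mod 5).
1⁻¹ ≡ 1 (mod 5).
k ≡ 1×1 ≡ 1 (mod 5).
The smallest non-negative solution is k = 1.

1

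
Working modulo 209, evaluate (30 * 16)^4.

30 * 16 = 480 ≡ 62 (mod 209)
(62)^4 ≡ 36 (mod 209)

36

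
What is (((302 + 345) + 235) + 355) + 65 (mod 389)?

135

302 + 345 = 647 ≡ 258 (mod 389)
258 + 235 = 493 ≡ 104 (mod 389)
104 + 355 = 459 ≡ 70 (mod 389)
70 + 65 = 135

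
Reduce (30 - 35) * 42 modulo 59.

26

30 - 35 = -5 ≡ 54 (mod 59)
54 * 42 = 2268 ≡ 26 (mod 59)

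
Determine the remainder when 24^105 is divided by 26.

8

Using repeated squaring:
105 in binary is 1101001, i.e. 105 = 64 + 32 + 8 + 1.
24^1 ≡ 24 (mod 26)
24^2 ≡ 24^2 = 576 ≡ 4 (mod 26)
24^4 ≡ 4^2 = 16 (mod 26)
24^8 ≡ 16^2 = 256 ≡ 22 (mod 26)
24^16 ≡ 22^2 = 484 ≡ 16 (mod 26)
24^32 ≡ 16^2 = 256 ≡ 22 (mod 26)
24^64 ≡ 22^2 = 484 ≡ 16 (mod 26)
24^105 = 24^64 * 24^32 * 24^8 * 24^1 ≡ 16 * 22 * 22 * 24 (mod 26).
Accumulate the product:
16 * 22 = 352 ≡ 14
14 * 22 = 308 ≡ 22
22 * 24 = 528 ≡ 8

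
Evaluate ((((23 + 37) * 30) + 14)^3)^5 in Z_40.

24

23 + 37 = 60 ≡ 20 (mod 40)
20 * 30 = 600 ≡ 0 (mod 40)
0 + 14 = 14
(14)^3 ≡ 24 (mod 40)
(24)^5 ≡ 24 (mod 40)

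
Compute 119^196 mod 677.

196 in binary is 11000100, i.e. 196 = 128 + 64 + 4.
119^1 ≡ 119 (mod 677)
119^2 ≡ 119^2 = 14161 ≡ 621 (mod 677)
119^4 ≡ 621^2 = 385641 ≡ 428 (mod 677)
119^8 ≡ 428^2 = 183184 ≡ 394 (mod 677)
119^16 ≡ 394^2 = 155236 ≡ 203 (mod 677)
119^32 ≡ 203^2 = 41209 ≡ 589 (mod 677)
119^64 ≡ 589^2 = 346921 ≡ 297 (mod 677)
119^128 ≡ 297^2 = 88209 ≡ 199 (mod 677)
119^196 = 119^128 × 119^64 × 119^4 ≡ 199 × 297 × 428 (mod 677).
Accumulate the product:
199 × 297 = 59103 ≡ 204
204 × 428 = 87312 ≡ 656

656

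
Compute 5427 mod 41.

15

5427 = 132*41 + 15, so 5427 ≡ 15 (mod 41).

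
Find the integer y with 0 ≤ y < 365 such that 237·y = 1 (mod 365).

288

365 = 1·237 + 128
237 = 1·128 + 109
128 = 1·109 + 19
109 = 5·19 + 14
19 = 1·14 + 5
14 = 2·5 + 4
5 = 1·4 + 1
4 = 4·1 + 0
gcd(237, 365) = 1, so the inverse exists.
Bézout: 1 = 50·365 − 77·237.
So 237⁻¹ ≡ −77 ≡ 288 (mod 365).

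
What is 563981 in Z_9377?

1361

563981 = 60×9377 + 1361, so 563981 ≡ 1361 (mod 9377).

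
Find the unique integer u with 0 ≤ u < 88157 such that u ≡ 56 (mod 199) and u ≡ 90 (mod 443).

199⁻¹ mod 443: 199×187 ≡ 1 (mod 443), so 199⁻¹ ≡ 187.
u = 56 + 199×((90 − 56)×187 mod 443) = 56 + 199×156 = 31100.

31100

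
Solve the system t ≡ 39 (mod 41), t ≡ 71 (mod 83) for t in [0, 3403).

41⁻¹ mod 83: 41·81 ≡ 1 (mod 83), so 41⁻¹ ≡ 81.
t = 39 + 41·((71 − 39)·81 mod 83) = 39 + 41·19 = 818.
Check: 818 mod 41 = 39, 818 mod 83 = 71. ✓

818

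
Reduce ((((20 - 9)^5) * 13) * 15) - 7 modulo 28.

20 - 9 = 11
(11)^5 ≡ 23 (mod 28)
23 * 13 = 299 ≡ 19 (mod 28)
19 * 15 = 285 ≡ 5 (mod 28)
5 - 7 = -2 ≡ 26 (mod 28)

26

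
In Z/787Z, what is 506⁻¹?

Run the extended Euclidean algorithm:
787 = 1·506 + 281
506 = 1·281 + 225
281 = 1·225 + 56
225 = 4·56 + 1
56 = 56·1 + 0
gcd(506, 787) = 1, so the inverse exists.
Bézout: 1 = −9·787 + 14·506.
So 506⁻¹ ≡ 14 (mod 787).

14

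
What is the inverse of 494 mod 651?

651 = 1·494 + 157
494 = 3·157 + 23
157 = 6·23 + 19
23 = 1·19 + 4
19 = 4·4 + 3
4 = 1·3 + 1
3 = 3·1 + 0
gcd(494, 651) = 1, so the inverse exists.
Back-substitute for 1:
1 = 1·4 − 1·3
  = −1·19 + 5·4
  = 5·23 − 6·19
  = −6·157 + 41·23
  = 41·494 − 129·157
  = −129·651 + 170·494
So 494⁻¹ ≡ 170 (mod 651).

170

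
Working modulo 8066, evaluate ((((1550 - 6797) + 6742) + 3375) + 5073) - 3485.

6458

1550 - 6797 = -5247 ≡ 2819 (mod 8066)
2819 + 6742 = 9561 ≡ 1495 (mod 8066)
1495 + 3375 = 4870
4870 + 5073 = 9943 ≡ 1877 (mod 8066)
1877 - 3485 = -1608 ≡ 6458 (mod 8066)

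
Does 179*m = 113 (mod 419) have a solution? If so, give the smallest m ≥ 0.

326

gcd(179, 419) = 1, so a unique solution mod 419 exists.
179⁻¹ ≡ 103 (mod 419).
m ≡ 103*113 ≡ 326 (mod 419).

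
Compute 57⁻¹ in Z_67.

Run the extended Euclidean algorithm:
67 = 1·57 + 10
57 = 5·10 + 7
10 = 1·7 + 3
7 = 2·3 + 1
3 = 3·1 + 0
gcd(57, 67) = 1, so the inverse exists.
Back-substitute for 1:
1 = 1·7 − 2·3
  = −2·10 + 3·7
  = 3·57 − 17·10
  = −17·67 + 20·57
So 57⁻¹ ≡ 20 (mod 67).

20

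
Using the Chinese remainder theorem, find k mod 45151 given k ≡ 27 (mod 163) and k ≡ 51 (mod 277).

163⁻¹ mod 277: 163·17 ≡ 1 (mod 277), so 163⁻¹ ≡ 17.
k = 27 + 163·((51 − 27)·17 mod 277) = 27 + 163·131 = 21380.

21380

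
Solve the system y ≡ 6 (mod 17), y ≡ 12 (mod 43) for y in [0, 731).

227

17⁻¹ mod 43: 17*38 ≡ 1 (mod 43), so 17⁻¹ ≡ 38.
y = 6 + 17*((12 − 6)*38 mod 43) = 6 + 17*13 = 227.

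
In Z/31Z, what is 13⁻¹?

31 = 2×13 + 5
13 = 2×5 + 3
5 = 1×3 + 2
3 = 1×2 + 1
2 = 2×1 + 0
gcd(13, 31) = 1, so the inverse exists.
Bézout: 1 = −5×31 + 12×13.
So 13⁻¹ ≡ 12 (mod 31).

12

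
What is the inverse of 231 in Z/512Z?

215

By the extended Euclidean algorithm:
512 = 2×231 + 50
231 = 4×50 + 31
50 = 1×31 + 19
31 = 1×19 + 12
19 = 1×12 + 7
12 = 1×7 + 5
7 = 1×5 + 2
5 = 2×2 + 1
2 = 2×1 + 0
gcd(231, 512) = 1, so the inverse exists.
Back-substitute for 1:
1 = 1×5 − 2×2
  = −2×7 + 3×5
  = 3×12 − 5×7
  = −5×19 + 8×12
  = 8×31 − 13×19
  = −13×50 + 21×31
  = 21×231 − 97×50
  = −97×512 + 215×231
So 231⁻¹ ≡ 215 (mod 512).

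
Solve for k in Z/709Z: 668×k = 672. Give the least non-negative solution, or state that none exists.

gcd(668, 709) = 1, so a unique solution mod 709 exists.
668⁻¹ ≡ 415 (mod 709).
k ≡ 415×672 ≡ 243 (mod 709).

243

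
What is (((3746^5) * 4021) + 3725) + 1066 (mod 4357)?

500

(3746)^5 ≡ 4279 (mod 4357)
4279 * 4021 = 17205859 ≡ 66 (mod 4357)
66 + 3725 = 3791
3791 + 1066 = 4857 ≡ 500 (mod 4357)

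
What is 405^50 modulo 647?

50 in binary is 110010, i.e. 50 = 32 + 16 + 2.
405^1 ≡ 405 (mod 647)
405^2 ≡ 405^2 = 164025 ≡ 334 (mod 647)
405^4 ≡ 334^2 = 111556 ≡ 272 (mod 647)
405^8 ≡ 272^2 = 73984 ≡ 226 (mod 647)
405^16 ≡ 226^2 = 51076 ≡ 610 (mod 647)
405^32 ≡ 610^2 = 372100 ≡ 75 (mod 647)
405^50 = 405^32 * 405^16 * 405^2 ≡ 75 * 610 * 334 (mod 647).
Accumulate the product:
75 * 610 = 45750 ≡ 460
460 * 334 = 153640 ≡ 301

301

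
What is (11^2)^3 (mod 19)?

(11)^2 ≡ 7 (mod 19)
(7)^3 ≡ 1 (mod 19)

1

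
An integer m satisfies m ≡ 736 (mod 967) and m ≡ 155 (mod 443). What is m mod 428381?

221212

967⁻¹ mod 443: 967×268 ≡ 1 (mod 443), so 967⁻¹ ≡ 268.
m = 736 + 967×((155 − 736)×268 mod 443) = 736 + 967×228 = 221212.
Check: 221212 mod 967 = 736, 221212 mod 443 = 155. ✓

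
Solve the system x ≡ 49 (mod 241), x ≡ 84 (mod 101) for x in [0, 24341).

241⁻¹ mod 101: 241·57 ≡ 1 (mod 101), so 241⁻¹ ≡ 57.
x = 49 + 241·((84 − 49)·57 mod 101) = 49 + 241·76 = 18365.
Check: 18365 mod 241 = 49, 18365 mod 101 = 84. ✓

18365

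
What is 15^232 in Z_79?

232 in binary is 11101000, i.e. 232 = 128 + 64 + 32 + 8.
15^1 ≡ 15 (mod 79)
15^2 ≡ 15^2 = 225 ≡ 67 (mod 79)
15^4 ≡ 67^2 = 4489 ≡ 65 (mod 79)
15^8 ≡ 65^2 = 4225 ≡ 38 (mod 79)
15^16 ≡ 38^2 = 1444 ≡ 22 (mod 79)
15^32 ≡ 22^2 = 484 ≡ 10 (mod 79)
15^64 ≡ 10^2 = 100 ≡ 21 (mod 79)
15^128 ≡ 21^2 = 441 ≡ 46 (mod 79)
15^232 = 15^128 * 15^64 * 15^32 * 15^8 ≡ 46 * 21 * 10 * 38 (mod 79).
Accumulate the product:
46 * 21 = 966 ≡ 18
18 * 10 = 180 ≡ 22
22 * 38 = 836 ≡ 46

46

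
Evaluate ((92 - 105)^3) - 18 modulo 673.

477

92 - 105 = -13 ≡ 660 (mod 673)
(660)^3 ≡ 495 (mod 673)
495 - 18 = 477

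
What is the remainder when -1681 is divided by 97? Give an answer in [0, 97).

-1681 = -18×97 + 65, so -1681 ≡ 65 (mod 97).

65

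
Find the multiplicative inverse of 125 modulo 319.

245

319 = 2×125 + 69
125 = 1×69 + 56
69 = 1×56 + 13
56 = 4×13 + 4
13 = 3×4 + 1
4 = 4×1 + 0
gcd(125, 319) = 1, so the inverse exists.
Bézout: 1 = 29×319 − 74×125.
So 125⁻¹ ≡ −74 ≡ 245 (mod 319).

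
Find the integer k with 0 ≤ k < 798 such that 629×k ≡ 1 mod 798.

713

Apply the Euclidean algorithm and back-substitute:
798 = 1×629 + 169
629 = 3×169 + 122
169 = 1×122 + 47
122 = 2×47 + 28
47 = 1×28 + 19
28 = 1×19 + 9
19 = 2×9 + 1
9 = 9×1 + 0
gcd(629, 798) = 1, so the inverse exists.
Bézout: 1 = 67×798 − 85×629.
So 629⁻¹ ≡ −85 ≡ 713 (mod 798).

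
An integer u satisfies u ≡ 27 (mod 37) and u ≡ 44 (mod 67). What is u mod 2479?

915

37⁻¹ mod 67: 37*29 ≡ 1 (mod 67), so 37⁻¹ ≡ 29.
u = 27 + 37*((44 − 27)*29 mod 67) = 27 + 37*24 = 915.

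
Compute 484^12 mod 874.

484^1 ≡ 484 (mod 874)
484^2 ≡ 484^2 = 234256 ≡ 24 (mod 874)
484^4 ≡ 24^2 = 576 (mod 874)
484^8 ≡ 576^2 = 331776 ≡ 530 (mod 874)
484^12 = 484^8 × 484^4 ≡ 530 × 576 (mod 874).
530 × 576 = 305280 ≡ 254 (mod 874).

254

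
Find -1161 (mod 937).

-1161 = -2·937 + 713, so -1161 ≡ 713 (mod 937).

713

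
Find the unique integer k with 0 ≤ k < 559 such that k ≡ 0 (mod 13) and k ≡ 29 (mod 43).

416

13⁻¹ mod 43: 13×10 ≡ 1 (mod 43), so 13⁻¹ ≡ 10.
k = 0 + 13×((29 − 0)×10 mod 43) = 0 + 13×32 = 416.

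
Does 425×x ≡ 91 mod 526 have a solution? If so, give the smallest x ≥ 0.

197

gcd(425, 526) = 1, so a unique solution mod 526 exists.
425⁻¹ ≡ 401 (mod 526).
x ≡ 401×91 ≡ 197 (mod 526).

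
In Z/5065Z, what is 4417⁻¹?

Run the extended Euclidean algorithm:
5065 = 1*4417 + 648
4417 = 6*648 + 529
648 = 1*529 + 119
529 = 4*119 + 53
119 = 2*53 + 13
53 = 4*13 + 1
13 = 13*1 + 0
gcd(4417, 5065) = 1, so the inverse exists.
Bézout: 1 = −334*5065 + 383*4417.
So 4417⁻¹ ≡ 383 (mod 5065).

383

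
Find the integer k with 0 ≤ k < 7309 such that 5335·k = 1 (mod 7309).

Apply the Euclidean algorithm and back-substitute:
7309 = 1·5335 + 1974
5335 = 2·1974 + 1387
1974 = 1·1387 + 587
1387 = 2·587 + 213
587 = 2·213 + 161
213 = 1·161 + 52
161 = 3·52 + 5
52 = 10·5 + 2
5 = 2·2 + 1
2 = 2·1 + 0
gcd(5335, 7309) = 1, so the inverse exists.
Back-substitute for 1:
1 = 1·5 − 2·2
  = −2·52 + 21·5
  = 21·161 − 65·52
  = −65·213 + 86·161
  = 86·587 − 237·213
  = −237·1387 + 560·587
  = 560·1974 − 797·1387
  = −797·5335 + 2154·1974
  = 2154·7309 − 2951·5335
So 5335⁻¹ ≡ −2951 ≡ 4358 (mod 7309).

4358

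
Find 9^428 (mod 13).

3

Compute successive squares:
428 in binary is 110101100, i.e. 428 = 256 + 128 + 32 + 8 + 4.
9^1 ≡ 9 (mod 13)
9^2 ≡ 9^2 = 81 ≡ 3 (mod 13)
9^4 ≡ 3^2 = 9 (mod 13)
9^8 ≡ 9^2 = 81 ≡ 3 (mod 13)
9^16 ≡ 3^2 = 9 (mod 13)
9^32 ≡ 9^2 = 81 ≡ 3 (mod 13)
9^64 ≡ 3^2 = 9 (mod 13)
9^128 ≡ 9^2 = 81 ≡ 3 (mod 13)
9^256 ≡ 3^2 = 9 (mod 13)
9^428 = 9^256 * 9^128 * 9^32 * 9^8 * 9^4 ≡ 9 * 3 * 3 * 3 * 9 (mod 13).
Accumulate the product:
9 * 3 = 27 ≡ 1
1 * 3 = 3
3 * 3 = 9
9 * 9 = 81 ≡ 3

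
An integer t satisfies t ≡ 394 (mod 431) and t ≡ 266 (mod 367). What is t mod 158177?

157709

431⁻¹ mod 367: 431×281 ≡ 1 (mod 367), so 431⁻¹ ≡ 281.
t = 394 + 431×((266 − 394)×281 mod 367) = 394 + 431×365 = 157709.
Check: 157709 mod 431 = 394, 157709 mod 367 = 266. ✓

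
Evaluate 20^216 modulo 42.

20^1 ≡ 20 (mod 42)
20^2 ≡ 20^2 = 400 ≡ 22 (mod 42)
20^4 ≡ 22^2 = 484 ≡ 22 (mod 42)
20^8 ≡ 22^2 = 484 ≡ 22 (mod 42)
20^16 ≡ 22^2 = 484 ≡ 22 (mod 42)
20^32 ≡ 22^2 = 484 ≡ 22 (mod 42)
20^64 ≡ 22^2 = 484 ≡ 22 (mod 42)
20^128 ≡ 22^2 = 484 ≡ 22 (mod 42)
20^216 = 20^128 · 20^64 · 20^16 · 20^8 ≡ 22 · 22 · 22 · 22 (mod 42).
Accumulate the product:
22 · 22 = 484 ≡ 22
22 · 22 = 484 ≡ 22
22 · 22 = 484 ≡ 22

22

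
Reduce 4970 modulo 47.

35

4970 = 105×47 + 35, so 4970 ≡ 35 (mod 47).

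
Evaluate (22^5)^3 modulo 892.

620

(22)^5 ≡ 548 (mod 892)
(548)^3 ≡ 620 (mod 892)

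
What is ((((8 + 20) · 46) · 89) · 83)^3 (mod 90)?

46

8 + 20 = 28
28 · 46 = 1288 ≡ 28 (mod 90)
28 · 89 = 2492 ≡ 62 (mod 90)
62 · 83 = 5146 ≡ 16 (mod 90)
(16)^3 ≡ 46 (mod 90)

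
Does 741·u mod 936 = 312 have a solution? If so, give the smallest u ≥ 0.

8

gcd(741, 936) = 39, and 39 | 312, so solutions exist.
Divide through by 39: 19·u ≡ 8 (mod 24).
19⁻¹ ≡ 19 (mod 24).
u ≡ 19·8 ≡ 8 (mod 24).
The smallest non-negative solution is u = 8.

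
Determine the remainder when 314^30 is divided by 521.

42

By square-and-multiply:
314^1 ≡ 314 (mod 521)
314^2 ≡ 314^2 = 98596 ≡ 127 (mod 521)
314^4 ≡ 127^2 = 16129 ≡ 499 (mod 521)
314^8 ≡ 499^2 = 249001 ≡ 484 (mod 521)
314^16 ≡ 484^2 = 234256 ≡ 327 (mod 521)
314^30 = 314^16 · 314^8 · 314^4 · 314^2 ≡ 327 · 484 · 499 · 127 (mod 521).
Accumulate the product:
327 · 484 = 158268 ≡ 405
405 · 499 = 202095 ≡ 468
468 · 127 = 59436 ≡ 42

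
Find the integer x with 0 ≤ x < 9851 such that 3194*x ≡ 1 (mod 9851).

9851 = 3*3194 + 269
3194 = 11*269 + 235
269 = 1*235 + 34
235 = 6*34 + 31
34 = 1*31 + 3
31 = 10*3 + 1
3 = 3*1 + 0
gcd(3194, 9851) = 1, so the inverse exists.
Bézout: 1 = −1033*9851 + 3186*3194.
So 3194⁻¹ ≡ 3186 (mod 9851).

3186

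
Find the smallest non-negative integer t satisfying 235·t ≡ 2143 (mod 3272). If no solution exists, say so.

1485

gcd(235, 3272) = 1, so a unique solution mod 3272 exists.
235⁻¹ ≡ 3091 (mod 3272).
t ≡ 3091·2143 ≡ 1485 (mod 3272).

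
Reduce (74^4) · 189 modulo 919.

892

(74)^4 ≡ 525 (mod 919)
525 · 189 = 99225 ≡ 892 (mod 919)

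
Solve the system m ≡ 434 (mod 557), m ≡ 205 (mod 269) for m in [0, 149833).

557⁻¹ mod 269: 557·85 ≡ 1 (mod 269), so 557⁻¹ ≡ 85.
m = 434 + 557·((205 − 434)·85 mod 269) = 434 + 557·172 = 96238.
Check: 96238 mod 557 = 434, 96238 mod 269 = 205. ✓

96238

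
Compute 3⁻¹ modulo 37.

25

Run the extended Euclidean algorithm:
37 = 12·3 + 1
3 = 3·1 + 0
gcd(3, 37) = 1, so the inverse exists.
Bézout: 1 = 1·37 − 12·3.
So 3⁻¹ ≡ −12 ≡ 25 (mod 37).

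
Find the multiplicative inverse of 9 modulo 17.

Apply the Euclidean algorithm and back-substitute:
17 = 1·9 + 8
9 = 1·8 + 1
8 = 8·1 + 0
gcd(9, 17) = 1, so the inverse exists.
Bézout: 1 = −1·17 + 2·9.
So 9⁻¹ ≡ 2 (mod 17).

2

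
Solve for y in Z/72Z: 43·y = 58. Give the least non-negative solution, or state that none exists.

70

gcd(43, 72) = 1, so a unique solution mod 72 exists.
43⁻¹ ≡ 67 (mod 72).
y ≡ 67·58 ≡ 70 (mod 72).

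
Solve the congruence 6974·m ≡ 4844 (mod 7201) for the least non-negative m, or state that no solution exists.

gcd(6974, 7201) = 1, so a unique solution mod 7201 exists.
6974⁻¹ ≡ 571 (mod 7201).
m ≡ 571·4844 ≡ 740 (mod 7201).

740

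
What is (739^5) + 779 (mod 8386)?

(739)^5 ≡ 3173 (mod 8386)
3173 + 779 = 3952

3952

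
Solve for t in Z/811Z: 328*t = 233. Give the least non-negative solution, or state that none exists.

290

gcd(328, 811) = 1, so a unique solution mod 811 exists.
328⁻¹ ≡ 586 (mod 811).
t ≡ 586*233 ≡ 290 (mod 811).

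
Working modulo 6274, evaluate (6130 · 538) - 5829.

6130 · 538 = 3297940 ≡ 4090 (mod 6274)
4090 - 5829 = -1739 ≡ 4535 (mod 6274)

4535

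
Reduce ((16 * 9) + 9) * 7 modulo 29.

27

16 * 9 = 144 ≡ 28 (mod 29)
28 + 9 = 37 ≡ 8 (mod 29)
8 * 7 = 56 ≡ 27 (mod 29)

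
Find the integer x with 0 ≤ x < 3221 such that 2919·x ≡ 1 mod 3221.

By the extended Euclidean algorithm:
3221 = 1×2919 + 302
2919 = 9×302 + 201
302 = 1×201 + 101
201 = 1×101 + 100
101 = 1×100 + 1
100 = 100×1 + 0
gcd(2919, 3221) = 1, so the inverse exists.
Bézout: 1 = 29×3221 − 32×2919.
So 2919⁻¹ ≡ −32 ≡ 3189 (mod 3221).

3189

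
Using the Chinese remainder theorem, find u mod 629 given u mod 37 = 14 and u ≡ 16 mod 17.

37⁻¹ mod 17: 37·6 ≡ 1 (mod 17), so 37⁻¹ ≡ 6.
u = 14 + 37·((16 − 14)·6 mod 17) = 14 + 37·12 = 458.
Check: 458 mod 37 = 14, 458 mod 17 = 16. ✓

458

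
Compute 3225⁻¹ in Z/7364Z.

By the extended Euclidean algorithm:
7364 = 2×3225 + 914
3225 = 3×914 + 483
914 = 1×483 + 431
483 = 1×431 + 52
431 = 8×52 + 15
52 = 3×15 + 7
15 = 2×7 + 1
7 = 7×1 + 0
gcd(3225, 7364) = 1, so the inverse exists.
Back-substitute for 1:
1 = 1×15 − 2×7
  = −2×52 + 7×15
  = 7×431 − 58×52
  = −58×483 + 65×431
  = 65×914 − 123×483
  = −123×3225 + 434×914
  = 434×7364 − 991×3225
So 3225⁻¹ ≡ −991 ≡ 6373 (mod 7364).

6373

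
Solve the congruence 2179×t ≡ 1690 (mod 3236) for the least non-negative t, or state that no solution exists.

gcd(2179, 3236) = 1, so a unique solution mod 3236 exists.
2179⁻¹ ≡ 2091 (mod 3236).
t ≡ 2091×1690 ≡ 78 (mod 3236).

78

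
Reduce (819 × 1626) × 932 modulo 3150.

819 × 1626 = 1331694 ≡ 2394 (mod 3150)
2394 × 932 = 2231208 ≡ 1008 (mod 3150)

1008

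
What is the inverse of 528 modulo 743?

Run the extended Euclidean algorithm:
743 = 1*528 + 215
528 = 2*215 + 98
215 = 2*98 + 19
98 = 5*19 + 3
19 = 6*3 + 1
3 = 3*1 + 0
gcd(528, 743) = 1, so the inverse exists.
Back-substitute for 1:
1 = 1*19 − 6*3
  = −6*98 + 31*19
  = 31*215 − 68*98
  = −68*528 + 167*215
  = 167*743 − 235*528
So 528⁻¹ ≡ −235 ≡ 508 (mod 743).

508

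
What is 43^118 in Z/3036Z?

Compute successive squares:
118 in binary is 1110110, i.e. 118 = 64 + 32 + 16 + 4 + 2.
43^1 ≡ 43 (mod 3036)
43^2 ≡ 43^2 = 1849 (mod 3036)
43^4 ≡ 1849^2 = 3418801 ≡ 265 (mod 3036)
43^8 ≡ 265^2 = 70225 ≡ 397 (mod 3036)
43^16 ≡ 397^2 = 157609 ≡ 2773 (mod 3036)
43^32 ≡ 2773^2 = 7689529 ≡ 2377 (mod 3036)
43^64 ≡ 2377^2 = 5650129 ≡ 133 (mod 3036)
43^118 = 43^64 × 43^32 × 43^16 × 43^4 × 43^2 ≡ 133 × 2377 × 2773 × 265 × 1849 (mod 3036).
Accumulate the product:
133 × 2377 = 316141 ≡ 397
397 × 2773 = 1100881 ≡ 1849
1849 × 265 = 489985 ≡ 1189
1189 × 1849 = 2198461 ≡ 397

397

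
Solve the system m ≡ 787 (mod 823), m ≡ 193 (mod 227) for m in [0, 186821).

13132

823⁻¹ mod 227: 823*8 ≡ 1 (mod 227), so 823⁻¹ ≡ 8.
m = 787 + 823*((193 − 787)*8 mod 227) = 787 + 823*15 = 13132.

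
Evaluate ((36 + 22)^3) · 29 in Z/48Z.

36 + 22 = 58 ≡ 10 (mod 48)
(10)^3 ≡ 40 (mod 48)
40 · 29 = 1160 ≡ 8 (mod 48)

8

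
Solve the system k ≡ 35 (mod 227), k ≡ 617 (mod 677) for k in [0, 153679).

227⁻¹ mod 677: 227·170 ≡ 1 (mod 677), so 227⁻¹ ≡ 170.
k = 35 + 227·((617 − 35)·170 mod 677) = 35 + 227·98 = 22281.

22281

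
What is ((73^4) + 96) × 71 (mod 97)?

60

(73)^4 ≡ 36 (mod 97)
36 + 96 = 132 ≡ 35 (mod 97)
35 × 71 = 2485 ≡ 60 (mod 97)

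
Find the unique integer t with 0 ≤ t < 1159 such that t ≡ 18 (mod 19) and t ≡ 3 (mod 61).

19⁻¹ mod 61: 19×45 ≡ 1 (mod 61), so 19⁻¹ ≡ 45.
t = 18 + 19×((3 − 18)×45 mod 61) = 18 + 19×57 = 1101.

1101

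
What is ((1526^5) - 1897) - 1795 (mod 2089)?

907

(1526)^5 ≡ 421 (mod 2089)
421 - 1897 = -1476 ≡ 613 (mod 2089)
613 - 1795 = -1182 ≡ 907 (mod 2089)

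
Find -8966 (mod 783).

-8966 = -12*783 + 430, so -8966 ≡ 430 (mod 783).

430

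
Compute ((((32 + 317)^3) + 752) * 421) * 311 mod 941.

32 + 317 = 349
(349)^3 ≡ 756 (mod 941)
756 + 752 = 1508 ≡ 567 (mod 941)
567 * 421 = 238707 ≡ 634 (mod 941)
634 * 311 = 197174 ≡ 505 (mod 941)

505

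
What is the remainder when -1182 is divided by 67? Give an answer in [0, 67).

24

-1182 = -18*67 + 24, so -1182 ≡ 24 (mod 67).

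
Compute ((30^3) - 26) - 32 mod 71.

(30)^3 ≡ 20 (mod 71)
20 - 26 = -6 ≡ 65 (mod 71)
65 - 32 = 33

33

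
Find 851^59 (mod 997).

293

59 in binary is 111011, i.e. 59 = 32 + 16 + 8 + 2 + 1.
851^1 ≡ 851 (mod 997)
851^2 ≡ 851^2 = 724201 ≡ 379 (mod 997)
851^4 ≡ 379^2 = 143641 ≡ 73 (mod 997)
851^8 ≡ 73^2 = 5329 ≡ 344 (mod 997)
851^16 ≡ 344^2 = 118336 ≡ 690 (mod 997)
851^32 ≡ 690^2 = 476100 ≡ 531 (mod 997)
851^59 = 851^32 × 851^16 × 851^8 × 851^2 × 851^1 ≡ 531 × 690 × 344 × 379 × 851 (mod 997).
Accumulate the product:
531 × 690 = 366390 ≡ 491
491 × 344 = 168904 ≡ 411
411 × 379 = 155769 ≡ 237
237 × 851 = 201687 ≡ 293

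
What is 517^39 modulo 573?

199

Using repeated squaring:
39 in binary is 100111, i.e. 39 = 32 + 4 + 2 + 1.
517^1 ≡ 517 (mod 573)
517^2 ≡ 517^2 = 267289 ≡ 271 (mod 573)
517^4 ≡ 271^2 = 73441 ≡ 97 (mod 573)
517^8 ≡ 97^2 = 9409 ≡ 241 (mod 573)
517^16 ≡ 241^2 = 58081 ≡ 208 (mod 573)
517^32 ≡ 208^2 = 43264 ≡ 289 (mod 573)
517^39 = 517^32 × 517^4 × 517^2 × 517^1 ≡ 289 × 97 × 271 × 517 (mod 573).
Accumulate the product:
289 × 97 = 28033 ≡ 529
529 × 271 = 143359 ≡ 109
109 × 517 = 56353 ≡ 199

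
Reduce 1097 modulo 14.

5

1097 = 78×14 + 5, so 1097 ≡ 5 (mod 14).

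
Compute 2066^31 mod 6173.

2352

Using repeated squaring:
31 in binary is 11111, i.e. 31 = 16 + 8 + 4 + 2 + 1.
2066^1 ≡ 2066 (mod 6173)
2066^2 ≡ 2066^2 = 4268356 ≡ 2813 (mod 6173)
2066^4 ≡ 2813^2 = 7912969 ≡ 5356 (mod 6173)
2066^8 ≡ 5356^2 = 28686736 ≡ 805 (mod 6173)
2066^16 ≡ 805^2 = 648025 ≡ 6033 (mod 6173)
2066^31 = 2066^16 * 2066^8 * 2066^4 * 2066^2 * 2066^1 ≡ 6033 * 805 * 5356 * 2813 * 2066 (mod 6173).
Accumulate the product:
6033 * 805 = 4856565 ≡ 4587
4587 * 5356 = 24567972 ≡ 5605
5605 * 2813 = 15766865 ≡ 1023
1023 * 2066 = 2113518 ≡ 2352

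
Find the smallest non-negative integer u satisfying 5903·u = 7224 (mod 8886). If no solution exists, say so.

5580

gcd(5903, 8886) = 1, so a unique solution mod 8886 exists.
5903⁻¹ ≡ 6065 (mod 8886).
u ≡ 6065·7224 ≡ 5580 (mod 8886).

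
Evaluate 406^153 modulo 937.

153 in binary is 10011001, i.e. 153 = 128 + 16 + 8 + 1.
406^1 ≡ 406 (mod 937)
406^2 ≡ 406^2 = 164836 ≡ 861 (mod 937)
406^4 ≡ 861^2 = 741321 ≡ 154 (mod 937)
406^8 ≡ 154^2 = 23716 ≡ 291 (mod 937)
406^16 ≡ 291^2 = 84681 ≡ 351 (mod 937)
406^32 ≡ 351^2 = 123201 ≡ 454 (mod 937)
406^64 ≡ 454^2 = 206116 ≡ 913 (mod 937)
406^128 ≡ 913^2 = 833569 ≡ 576 (mod 937)
406^153 = 406^128 · 406^16 · 406^8 · 406^1 ≡ 576 · 351 · 291 · 406 (mod 937).
Accumulate the product:
576 · 351 = 202176 ≡ 721
721 · 291 = 209811 ≡ 860
860 · 406 = 349160 ≡ 596

596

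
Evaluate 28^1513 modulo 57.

Compute successive squares:
1513 in binary is 10111101001, i.e. 1513 = 1024 + 256 + 128 + 64 + 32 + 8 + 1.
28^1 ≡ 28 (mod 57)
28^2 ≡ 28^2 = 784 ≡ 43 (mod 57)
28^4 ≡ 43^2 = 1849 ≡ 25 (mod 57)
28^8 ≡ 25^2 = 625 ≡ 55 (mod 57)
28^16 ≡ 55^2 = 3025 ≡ 4 (mod 57)
28^32 ≡ 4^2 = 16 (mod 57)
28^64 ≡ 16^2 = 256 ≡ 28 (mod 57)
28^128 ≡ 28^2 = 784 ≡ 43 (mod 57)
28^256 ≡ 43^2 = 1849 ≡ 25 (mod 57)
28^512 ≡ 25^2 = 625 ≡ 55 (mod 57)
28^1024 ≡ 55^2 = 3025 ≡ 4 (mod 57)
28^1513 = 28^1024 × 28^256 × 28^128 × 28^64 × 28^32 × 28^8 × 28^1 ≡ 4 × 25 × 43 × 28 × 16 × 55 × 28 (mod 57).
Accumulate the product:
4 × 25 = 100 ≡ 43
43 × 43 = 1849 ≡ 25
25 × 28 = 700 ≡ 16
16 × 16 = 256 ≡ 28
28 × 55 = 1540 ≡ 1
1 × 28 = 28

28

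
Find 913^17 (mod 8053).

913^1 ≡ 913 (mod 8053)
913^2 ≡ 913^2 = 833569 ≡ 4110 (mod 8053)
913^4 ≡ 4110^2 = 16892100 ≡ 4959 (mod 8053)
913^8 ≡ 4959^2 = 24591681 ≡ 5872 (mod 8053)
913^16 ≡ 5872^2 = 34480384 ≡ 5491 (mod 8053)
913^17 = 913^16 * 913^1 ≡ 5491 * 913 (mod 8053).
5491 * 913 = 5013283 ≡ 4317 (mod 8053).

4317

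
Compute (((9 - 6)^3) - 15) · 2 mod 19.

9 - 6 = 3
(3)^3 ≡ 8 (mod 19)
8 - 15 = -7 ≡ 12 (mod 19)
12 · 2 = 24 ≡ 5 (mod 19)

5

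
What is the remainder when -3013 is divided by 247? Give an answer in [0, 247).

198

-3013 = -13×247 + 198, so -3013 ≡ 198 (mod 247).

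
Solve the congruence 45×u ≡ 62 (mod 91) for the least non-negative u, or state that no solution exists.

58

gcd(45, 91) = 1, so a unique solution mod 91 exists.
45⁻¹ ≡ 89 (mod 91).
u ≡ 89×62 ≡ 58 (mod 91).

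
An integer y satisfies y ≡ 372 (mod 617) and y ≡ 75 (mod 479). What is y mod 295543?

172515

617⁻¹ mod 479: 617*420 ≡ 1 (mod 479), so 617⁻¹ ≡ 420.
y = 372 + 617*((75 − 372)*420 mod 479) = 372 + 617*279 = 172515.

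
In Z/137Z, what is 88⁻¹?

By the extended Euclidean algorithm:
137 = 1*88 + 49
88 = 1*49 + 39
49 = 1*39 + 10
39 = 3*10 + 9
10 = 1*9 + 1
9 = 9*1 + 0
gcd(88, 137) = 1, so the inverse exists.
Back-substitute for 1:
1 = 1*10 − 1*9
  = −1*39 + 4*10
  = 4*49 − 5*39
  = −5*88 + 9*49
  = 9*137 − 14*88
So 88⁻¹ ≡ −14 ≡ 123 (mod 137).

123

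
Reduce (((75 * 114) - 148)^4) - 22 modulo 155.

134

75 * 114 = 8550 ≡ 25 (mod 155)
25 - 148 = -123 ≡ 32 (mod 155)
(32)^4 ≡ 1 (mod 155)
1 - 22 = -21 ≡ 134 (mod 155)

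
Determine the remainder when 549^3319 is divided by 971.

By square-and-multiply:
3319 in binary is 110011110111, i.e. 3319 = 2048 + 1024 + 128 + 64 + 32 + 16 + 4 + 2 + 1.
549^1 ≡ 549 (mod 971)
549^2 ≡ 549^2 = 301401 ≡ 391 (mod 971)
549^4 ≡ 391^2 = 152881 ≡ 434 (mod 971)
549^8 ≡ 434^2 = 188356 ≡ 953 (mod 971)
549^16 ≡ 953^2 = 908209 ≡ 324 (mod 971)
549^32 ≡ 324^2 = 104976 ≡ 108 (mod 971)
549^64 ≡ 108^2 = 11664 ≡ 12 (mod 971)
549^128 ≡ 12^2 = 144 (mod 971)
549^256 ≡ 144^2 = 20736 ≡ 345 (mod 971)
549^512 ≡ 345^2 = 119025 ≡ 563 (mod 971)
549^1024 ≡ 563^2 = 316969 ≡ 423 (mod 971)
549^2048 ≡ 423^2 = 178929 ≡ 265 (mod 971)
549^3319 = 549^2048 × 549^1024 × 549^128 × 549^64 × 549^32 × 549^16 × 549^4 × 549^2 × 549^1 ≡ 265 × 423 × 144 × 12 × 108 × 324 × 434 × 391 × 549 (mod 971).
Accumulate the product:
265 × 423 = 112095 ≡ 430
430 × 144 = 61920 ≡ 747
747 × 12 = 8964 ≡ 225
225 × 108 = 24300 ≡ 25
25 × 324 = 8100 ≡ 332
332 × 434 = 144088 ≡ 380
380 × 391 = 148580 ≡ 17
17 × 549 = 9333 ≡ 594

594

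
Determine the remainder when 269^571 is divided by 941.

By square-and-multiply:
269^1 ≡ 269 (mod 941)
269^2 ≡ 269^2 = 72361 ≡ 845 (mod 941)
269^4 ≡ 845^2 = 714025 ≡ 747 (mod 941)
269^8 ≡ 747^2 = 558009 ≡ 937 (mod 941)
269^16 ≡ 937^2 = 877969 ≡ 16 (mod 941)
269^32 ≡ 16^2 = 256 (mod 941)
269^64 ≡ 256^2 = 65536 ≡ 607 (mod 941)
269^128 ≡ 607^2 = 368449 ≡ 518 (mod 941)
269^256 ≡ 518^2 = 268324 ≡ 139 (mod 941)
269^512 ≡ 139^2 = 19321 ≡ 501 (mod 941)
269^571 = 269^512 * 269^32 * 269^16 * 269^8 * 269^2 * 269^1 ≡ 501 * 256 * 16 * 937 * 845 * 269 (mod 941).
Accumulate the product:
501 * 256 = 128256 ≡ 280
280 * 16 = 4480 ≡ 716
716 * 937 = 670892 ≡ 900
900 * 845 = 760500 ≡ 172
172 * 269 = 46268 ≡ 159

159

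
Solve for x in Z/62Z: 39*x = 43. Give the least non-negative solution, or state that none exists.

gcd(39, 62) = 1, so a unique solution mod 62 exists.
39⁻¹ ≡ 35 (mod 62).
x ≡ 35*43 ≡ 17 (mod 62).

17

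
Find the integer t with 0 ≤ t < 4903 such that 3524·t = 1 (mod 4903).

4871

Apply the Euclidean algorithm and back-substitute:
4903 = 1×3524 + 1379
3524 = 2×1379 + 766
1379 = 1×766 + 613
766 = 1×613 + 153
613 = 4×153 + 1
153 = 153×1 + 0
gcd(3524, 4903) = 1, so the inverse exists.
Back-substitute for 1:
1 = 1×613 − 4×153
  = −4×766 + 5×613
  = 5×1379 − 9×766
  = −9×3524 + 23×1379
  = 23×4903 − 32×3524
So 3524⁻¹ ≡ −32 ≡ 4871 (mod 4903).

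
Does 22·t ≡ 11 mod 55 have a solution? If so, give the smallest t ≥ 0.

3

gcd(22, 55) = 11, and 11 | 11, so solutions exist.
Divide through by 11: 2·t ≡ 1 mod 5.
2⁻¹ ≡ 3 (mod 5).
t ≡ 3·1 ≡ 3 (mod 5).
The smallest non-negative solution is t = 3.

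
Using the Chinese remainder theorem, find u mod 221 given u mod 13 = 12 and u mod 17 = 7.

13⁻¹ mod 17: 13×4 ≡ 1 (mod 17), so 13⁻¹ ≡ 4.
u = 12 + 13×((7 − 12)×4 mod 17) = 12 + 13×14 = 194.

194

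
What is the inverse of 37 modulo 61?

61 = 1×37 + 24
37 = 1×24 + 13
24 = 1×13 + 11
13 = 1×11 + 2
11 = 5×2 + 1
2 = 2×1 + 0
gcd(37, 61) = 1, so the inverse exists.
Bézout: 1 = 17×61 − 28×37.
So 37⁻¹ ≡ −28 ≡ 33 (mod 61).

33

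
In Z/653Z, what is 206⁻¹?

485

653 = 3*206 + 35
206 = 5*35 + 31
35 = 1*31 + 4
31 = 7*4 + 3
4 = 1*3 + 1
3 = 3*1 + 0
gcd(206, 653) = 1, so the inverse exists.
Back-substitute for 1:
1 = 1*4 − 1*3
  = −1*31 + 8*4
  = 8*35 − 9*31
  = −9*206 + 53*35
  = 53*653 − 168*206
So 206⁻¹ ≡ −168 ≡ 485 (mod 653).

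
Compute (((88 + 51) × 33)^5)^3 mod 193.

119

88 + 51 = 139
139 × 33 = 4587 ≡ 148 (mod 193)
(148)^5 ≡ 140 (mod 193)
(140)^3 ≡ 119 (mod 193)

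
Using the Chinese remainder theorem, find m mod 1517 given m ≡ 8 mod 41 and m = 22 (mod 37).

41⁻¹ mod 37: 41×28 ≡ 1 (mod 37), so 41⁻¹ ≡ 28.
m = 8 + 41×((22 − 8)×28 mod 37) = 8 + 41×22 = 910.

910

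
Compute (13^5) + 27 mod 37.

(13)^5 ≡ 35 (mod 37)
35 + 27 = 62 ≡ 25 (mod 37)

25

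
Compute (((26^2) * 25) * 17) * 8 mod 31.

29

(26)^2 ≡ 25 (mod 31)
25 * 25 = 625 ≡ 5 (mod 31)
5 * 17 = 85 ≡ 23 (mod 31)
23 * 8 = 184 ≡ 29 (mod 31)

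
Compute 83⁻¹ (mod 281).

237

Run the extended Euclidean algorithm:
281 = 3×83 + 32
83 = 2×32 + 19
32 = 1×19 + 13
19 = 1×13 + 6
13 = 2×6 + 1
6 = 6×1 + 0
gcd(83, 281) = 1, so the inverse exists.
Bézout: 1 = 13×281 − 44×83.
So 83⁻¹ ≡ −44 ≡ 237 (mod 281).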